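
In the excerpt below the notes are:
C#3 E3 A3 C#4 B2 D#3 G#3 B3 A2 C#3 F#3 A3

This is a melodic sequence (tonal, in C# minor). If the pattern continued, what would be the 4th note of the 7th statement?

D#3

With 4-note cells, note 4 of each statement runs C#4, B3, A3.
Extending down a 2nd: G#3 → F#3 → E3 → D#3.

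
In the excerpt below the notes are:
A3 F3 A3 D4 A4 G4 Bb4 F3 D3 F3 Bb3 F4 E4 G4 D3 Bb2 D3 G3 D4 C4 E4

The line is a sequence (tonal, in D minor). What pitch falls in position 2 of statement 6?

The unit is 7 notes. Position-2 pitches of the 3 shown cells: F3, D3, Bb2.
Carrying that down a 3rd forward: G2 → E2 → C2.

C2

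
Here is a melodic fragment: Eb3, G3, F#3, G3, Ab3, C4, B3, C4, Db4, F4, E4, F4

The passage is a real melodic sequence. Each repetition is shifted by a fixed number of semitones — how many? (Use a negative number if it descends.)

5

The 4-note cells begin on Eb3, Ab3, Db4 — each up a 4th from the last.
Counting half-steps from Eb3 to Ab3: 5.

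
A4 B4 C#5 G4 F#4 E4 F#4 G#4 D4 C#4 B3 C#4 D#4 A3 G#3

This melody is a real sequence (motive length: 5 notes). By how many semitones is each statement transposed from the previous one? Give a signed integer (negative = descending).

Unit = 5 notes; the statements start on A4, E4, B3, moving down a 4th each time.
A4 to E4 spans -5 semitones.

-5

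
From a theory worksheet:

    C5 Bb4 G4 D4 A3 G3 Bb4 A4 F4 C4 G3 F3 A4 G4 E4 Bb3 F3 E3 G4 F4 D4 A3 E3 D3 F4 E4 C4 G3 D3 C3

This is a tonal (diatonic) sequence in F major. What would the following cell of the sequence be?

Unit = 6 notes; the statements start on C5, Bb4, A4, G4, F4, moving down a 2nd each time.
So cell 6 is E4 D4 Bb3 F3 C3 Bb2.

E4 D4 Bb3 F3 C3 Bb2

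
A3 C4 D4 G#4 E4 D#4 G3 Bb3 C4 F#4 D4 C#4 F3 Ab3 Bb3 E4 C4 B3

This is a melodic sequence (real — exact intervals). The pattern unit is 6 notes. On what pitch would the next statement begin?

Eb3

With a 6-note motive the entries are A3, G3, F3, each down a 2nd from the previous.
One more step down a 2nd gives Eb3.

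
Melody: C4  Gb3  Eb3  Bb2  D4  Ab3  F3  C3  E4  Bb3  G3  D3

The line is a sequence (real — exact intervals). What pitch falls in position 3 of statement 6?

The unit is 4 notes. Position-3 pitches of the 3 shown cells: Eb3, F3, G3.
Each moves up a 2nd. Continuing: A3 → B3 → C#4.

C#4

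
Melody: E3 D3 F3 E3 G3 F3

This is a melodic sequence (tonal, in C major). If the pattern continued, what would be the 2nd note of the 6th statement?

With 2-note cells, note 2 of each statement runs D3, E3, F3.
Extending up a 2nd: G3 → A3 → B3.

B3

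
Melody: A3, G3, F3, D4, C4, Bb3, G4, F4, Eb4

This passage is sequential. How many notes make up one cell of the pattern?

9 notes total. Splitting into 3 groups of 3:
A3 G3 F3 | D4 C4 Bb3 | G4 F4 Eb4
That's a consistent up a 4th shift per cell, and no other grouping gives one.

3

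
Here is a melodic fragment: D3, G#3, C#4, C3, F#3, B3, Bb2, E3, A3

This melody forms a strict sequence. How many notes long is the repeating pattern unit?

Try groups of 3 (3 cells in 9 notes):
D3 G#3 C#4 | C3 F#3 B3 | Bb2 E3 A3
Each cell is the previous one down a 2nd — so the unit is 3 notes.

3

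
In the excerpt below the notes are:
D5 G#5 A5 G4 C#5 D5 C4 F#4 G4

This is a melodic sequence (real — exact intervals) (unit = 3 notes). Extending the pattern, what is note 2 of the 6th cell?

A2

The unit is 3 notes. Position-2 pitches of the 3 shown cells: G#5, C#5, F#4.
Extending down a 5th: B3 → E3 → A2.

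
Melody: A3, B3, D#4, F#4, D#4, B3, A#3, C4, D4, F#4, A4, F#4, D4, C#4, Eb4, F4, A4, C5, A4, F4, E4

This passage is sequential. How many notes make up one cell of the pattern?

There are 21 notes; a 7-note unit gives 3 cells:
A3 B3 D#4 F#4 D#4 B3 A#3 | C4 D4 F#4 A4 F#4 D4 C#4 | Eb4 F4 A4 C5 A4 F4 E4
Every group is a transposition up a 3rd of the one before; no shorter unit works.

7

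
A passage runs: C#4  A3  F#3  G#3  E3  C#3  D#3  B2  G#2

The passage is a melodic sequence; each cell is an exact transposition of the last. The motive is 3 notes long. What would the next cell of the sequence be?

A#2 F#2 D#2

With a 3-note motive the entries are C#4, G#3, D#3, each down a 4th from the previous.
Statement 4 starts on A#2 and keeps the same exact contour: A#2 F#2 D#2.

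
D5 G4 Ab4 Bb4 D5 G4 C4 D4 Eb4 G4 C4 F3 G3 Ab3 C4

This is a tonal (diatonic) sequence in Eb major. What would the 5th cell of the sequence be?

Bb2 Eb2 F2 G2 Bb2

Taking 5-note groups, the heads are D5, G4, C4: the pattern moves down a 5th.
Carrying on: F3 → Bb2.
From Bb2 the diatonic shape gives Bb2 Eb2 F2 G2 Bb2.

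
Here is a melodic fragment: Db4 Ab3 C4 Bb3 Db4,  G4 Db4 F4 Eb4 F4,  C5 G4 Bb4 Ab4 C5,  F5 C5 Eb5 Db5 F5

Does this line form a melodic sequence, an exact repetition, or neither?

neither

Note 5 of cell 2 is F4; if this were a sequence it would be G4. No unit length gives a consistent transposition pattern.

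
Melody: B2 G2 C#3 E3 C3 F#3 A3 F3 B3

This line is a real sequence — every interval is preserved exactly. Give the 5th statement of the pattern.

G4 Eb4 A4

With a 3-note motive the entries are B2, E3, A3, each up a 4th from the previous.
Continuing the starts: D4 → G4.
From G4 the exact shape gives G4 Eb4 A4.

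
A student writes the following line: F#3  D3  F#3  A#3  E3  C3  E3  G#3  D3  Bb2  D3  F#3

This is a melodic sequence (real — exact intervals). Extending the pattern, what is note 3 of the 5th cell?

The unit is 4 notes. Position-3 pitches of the 3 shown cells: F#3, E3, D3.
Carrying that down a 2nd forward: C3 → Bb2.

Bb2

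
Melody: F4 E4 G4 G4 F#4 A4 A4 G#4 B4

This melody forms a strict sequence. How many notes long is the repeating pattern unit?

There are 9 notes; a 3-note unit gives 3 cells:
F4 E4 G4 | G4 F#4 A4 | A4 G#4 B4
Every group is a transposition up a 2nd of the one before; no shorter unit works.

3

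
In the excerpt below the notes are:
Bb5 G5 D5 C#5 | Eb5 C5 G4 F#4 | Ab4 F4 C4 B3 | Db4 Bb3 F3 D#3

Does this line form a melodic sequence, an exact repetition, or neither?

neither

Note 4 of cell 4 is D#3; if this were a sequence it would be E3. No unit length gives a consistent transposition pattern.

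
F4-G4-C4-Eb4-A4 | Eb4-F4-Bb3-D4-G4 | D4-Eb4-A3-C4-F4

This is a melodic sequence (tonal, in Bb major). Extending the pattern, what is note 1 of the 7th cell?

Grouping in 5s, the 1st note of each cell is F4, Eb4, D4.
Extending down a 2nd: C4 → Bb3 → A3 → G3.

G3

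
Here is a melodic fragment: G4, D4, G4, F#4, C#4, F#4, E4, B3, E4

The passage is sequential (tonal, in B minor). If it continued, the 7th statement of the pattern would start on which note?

The 3-note cells begin on G4, F#4, E4 — each down a 2nd from the last.
Extending the heads down a 2nd: D4 → C#4 → B3 → A3.

A3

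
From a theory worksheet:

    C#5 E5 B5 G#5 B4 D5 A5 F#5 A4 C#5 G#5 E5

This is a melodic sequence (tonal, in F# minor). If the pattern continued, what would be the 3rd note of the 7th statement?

The unit is 4 notes. Position-3 pitches of the 3 shown cells: B5, A5, G#5.
Each moves down a 2nd. Continuing: F#5 → E5 → D5 → C#5.

C#5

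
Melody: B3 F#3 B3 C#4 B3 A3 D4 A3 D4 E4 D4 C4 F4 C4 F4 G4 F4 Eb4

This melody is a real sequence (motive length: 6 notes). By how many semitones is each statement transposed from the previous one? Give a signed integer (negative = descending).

With a 6-note motive the entries are B3, D4, F4, each up a 3rd from the previous.
B3→D4 is 62 − 59 = 3 semitones.

3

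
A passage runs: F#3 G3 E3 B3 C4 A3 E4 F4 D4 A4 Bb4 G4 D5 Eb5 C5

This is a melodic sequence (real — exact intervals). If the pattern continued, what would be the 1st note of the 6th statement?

With 3-note cells, note 1 of each statement runs F#3, B3, E4, A4, D5.
From D5, up a 4th gives G5.

G5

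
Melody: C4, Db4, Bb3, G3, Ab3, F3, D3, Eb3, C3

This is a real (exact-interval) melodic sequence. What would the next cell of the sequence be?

A2 Bb2 G2

With a 3-note motive the entries are C4, G3, D3, each down a 4th from the previous.
So cell 4 is A2 Bb2 G2.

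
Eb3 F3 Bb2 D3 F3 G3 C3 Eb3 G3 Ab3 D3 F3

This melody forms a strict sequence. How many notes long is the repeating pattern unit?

4

12 notes total. Splitting into 3 groups of 4:
Eb3 F3 Bb2 D3 | F3 G3 C3 Eb3 | G3 Ab3 D3 F3
Every group is a transposition up a 2nd of the one before; no shorter unit works.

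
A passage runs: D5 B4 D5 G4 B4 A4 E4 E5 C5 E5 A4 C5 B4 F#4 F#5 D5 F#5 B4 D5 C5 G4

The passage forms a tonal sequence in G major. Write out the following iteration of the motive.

G5 E5 G5 C5 E5 D5 A4

The 7-note cells begin on D5, E5, F#5 — each up a 2nd from the last.
From G5 the diatonic shape gives G5 E5 G5 C5 E5 D5 A4.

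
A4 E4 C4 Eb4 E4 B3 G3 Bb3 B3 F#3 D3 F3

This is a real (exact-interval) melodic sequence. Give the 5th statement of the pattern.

Taking 4-note groups, the heads are A4, E4, B3: the pattern moves down a 4th.
Continuing the starts: F#3 → C#3.
From C#3 the exact shape gives C#3 G#2 E2 G2.

C#3 G#2 E2 G2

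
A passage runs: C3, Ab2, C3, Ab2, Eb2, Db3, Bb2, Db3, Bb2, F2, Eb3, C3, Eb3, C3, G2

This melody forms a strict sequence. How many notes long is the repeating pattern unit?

15 notes total. Splitting into 3 groups of 5:
C3 Ab2 C3 Ab2 Eb2 | Db3 Bb2 Db3 Bb2 F2 | Eb3 C3 Eb3 C3 G2
Every group is a transposition up a 2nd of the one before; no shorter unit works.

5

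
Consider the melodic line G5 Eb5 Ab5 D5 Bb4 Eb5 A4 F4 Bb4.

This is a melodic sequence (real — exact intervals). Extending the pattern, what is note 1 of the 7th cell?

C#3

The unit is 3 notes. Position-1 pitches of the 3 shown cells: G5, D5, A4.
Extending down a 4th: E4 → B3 → F#3 → C#3.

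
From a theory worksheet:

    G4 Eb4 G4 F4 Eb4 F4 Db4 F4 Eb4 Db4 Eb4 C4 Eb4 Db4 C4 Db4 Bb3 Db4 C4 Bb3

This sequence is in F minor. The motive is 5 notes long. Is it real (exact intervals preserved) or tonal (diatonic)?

tonal

Every note is diatonic to F minor.
Cell 1 has -4 semitones from note 1 to 2, but cell 3 has -3 — the interval quality changes while the contour stays the same, which is the hallmark of a tonal sequence.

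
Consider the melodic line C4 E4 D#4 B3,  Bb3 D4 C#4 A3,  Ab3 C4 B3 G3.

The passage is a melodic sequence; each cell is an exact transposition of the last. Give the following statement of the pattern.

Gb3 Bb3 A3 F3

Unit = 4 notes; the statements start on C4, Bb3, Ab3, moving down a 2nd each time.
So cell 4 is Gb3 Bb3 A3 F3.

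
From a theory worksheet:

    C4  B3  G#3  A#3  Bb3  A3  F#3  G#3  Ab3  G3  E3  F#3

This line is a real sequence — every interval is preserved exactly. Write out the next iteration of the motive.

Gb3 F3 D3 E3

With a 4-note motive the entries are C4, Bb3, Ab3, each down a 2nd from the previous.
Statement 4 starts on Gb3 and keeps the same exact contour: Gb3 F3 D3 E3.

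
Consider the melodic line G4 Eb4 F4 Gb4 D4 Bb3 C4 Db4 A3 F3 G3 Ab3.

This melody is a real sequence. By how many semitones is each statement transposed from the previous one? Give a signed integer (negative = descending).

With a 4-note motive the entries are G4, D4, A3, each down a 4th from the previous.
G4 to D4 spans -5 semitones.

-5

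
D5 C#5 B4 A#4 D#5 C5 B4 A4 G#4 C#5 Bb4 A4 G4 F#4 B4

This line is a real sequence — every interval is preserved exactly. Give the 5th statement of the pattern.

Unit = 5 notes; the statements start on D5, C5, Bb4, moving down a 2nd each time.
Extending down a 2nd: Ab4 → Gb4.
So cell 5 is Gb4 F4 Eb4 D4 G4.

Gb4 F4 Eb4 D4 G4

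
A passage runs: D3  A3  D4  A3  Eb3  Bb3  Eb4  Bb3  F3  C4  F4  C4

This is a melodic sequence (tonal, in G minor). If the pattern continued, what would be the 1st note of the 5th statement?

Grouping in 4s, the 1st note of each cell is D3, Eb3, F3.
Extending up a 2nd: G3 → A3.

A3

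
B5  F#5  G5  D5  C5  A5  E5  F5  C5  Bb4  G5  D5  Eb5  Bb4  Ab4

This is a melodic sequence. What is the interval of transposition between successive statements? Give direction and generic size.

down a 2nd

The 5-note cells begin on B5, A5, G5 — each down a 2nd from the last.
B5 to A5 is down a 2nd.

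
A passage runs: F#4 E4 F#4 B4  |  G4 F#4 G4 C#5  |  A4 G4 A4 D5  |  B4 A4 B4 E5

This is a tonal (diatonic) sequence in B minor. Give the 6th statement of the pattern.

Taking 4-note groups, the heads are F#4, G4, A4, B4: the pattern moves up a 2nd.
Carrying on: C#5 → D5.
From D5 the diatonic shape gives D5 C#5 D5 G5.

D5 C#5 D5 G5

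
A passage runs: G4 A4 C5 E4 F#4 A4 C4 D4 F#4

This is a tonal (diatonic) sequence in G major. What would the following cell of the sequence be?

With a 3-note motive the entries are G4, E4, C4, each down a 3rd from the previous.
Statement 4 starts on A3 and keeps the same diatonic contour: A3 B3 D4.

A3 B3 D4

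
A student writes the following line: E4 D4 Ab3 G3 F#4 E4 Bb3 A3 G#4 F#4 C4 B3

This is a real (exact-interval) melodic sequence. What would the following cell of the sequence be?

The 4-note cells begin on E4, F#4, G#4 — each up a 2nd from the last.
So cell 4 is A#4 G#4 D4 C#4.

A#4 G#4 D4 C#4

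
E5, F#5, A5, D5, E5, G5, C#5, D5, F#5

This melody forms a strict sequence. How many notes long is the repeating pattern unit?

3

Try groups of 3 (3 cells in 9 notes):
E5 F#5 A5 | D5 E5 G5 | C#5 D5 F#5
Every group is a transposition down a 2nd of the one before; no shorter unit works.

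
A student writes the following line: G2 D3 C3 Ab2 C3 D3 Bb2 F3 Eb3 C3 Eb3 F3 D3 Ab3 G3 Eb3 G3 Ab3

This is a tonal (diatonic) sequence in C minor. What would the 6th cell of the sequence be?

C4 G4 F4 D4 F4 G4

The 6-note cells begin on G2, Bb2, D3 — each up a 3rd from the last.
Carrying on: F3 → Ab3 → C4.
Statement 6 starts on C4 and keeps the same diatonic contour: C4 G4 F4 D4 F4 G4.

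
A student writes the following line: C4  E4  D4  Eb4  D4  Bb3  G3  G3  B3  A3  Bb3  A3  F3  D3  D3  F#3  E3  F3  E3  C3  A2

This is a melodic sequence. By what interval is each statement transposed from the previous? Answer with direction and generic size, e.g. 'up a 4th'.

Unit = 7 notes; the statements start on C4, G3, D3, moving down a 4th each time.
From C4 to G3: down a 4th.

down a 4th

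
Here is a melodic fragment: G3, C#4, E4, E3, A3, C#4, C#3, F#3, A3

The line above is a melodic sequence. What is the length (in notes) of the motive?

3

There are 9 notes; a 3-note unit gives 3 cells:
G3 C#4 E4 | E3 A3 C#4 | C#3 F#3 A3
Every group is a transposition down a 3rd of the one before; no shorter unit works.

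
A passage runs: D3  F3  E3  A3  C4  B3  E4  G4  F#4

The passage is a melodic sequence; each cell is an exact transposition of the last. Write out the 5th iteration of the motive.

F#5 A5 G#5

The 3-note cells begin on D3, A3, E4 — each up a 5th from the last.
Extending up a 5th: B4 → F#5.
Statement 5 starts on F#5 and keeps the same exact contour: F#5 A5 G#5.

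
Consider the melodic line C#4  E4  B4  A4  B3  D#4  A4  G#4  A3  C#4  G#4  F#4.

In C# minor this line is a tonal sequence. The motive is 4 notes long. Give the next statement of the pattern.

Unit = 4 notes; the statements start on C#4, B3, A3, moving down a 2nd each time.
So cell 4 is G#3 B3 F#4 E4.

G#3 B3 F#4 E4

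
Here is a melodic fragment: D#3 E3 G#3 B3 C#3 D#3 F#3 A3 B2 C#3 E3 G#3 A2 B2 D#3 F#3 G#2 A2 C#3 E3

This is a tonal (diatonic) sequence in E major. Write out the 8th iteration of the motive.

D#2 E2 G#2 B2

Taking 4-note groups, the heads are D#3, C#3, B2, A2, G#2: the pattern moves down a 2nd.
Extending down a 2nd: F#2 → E2 → D#2.
Statement 8 starts on D#2 and keeps the same diatonic contour: D#2 E2 G#2 B2.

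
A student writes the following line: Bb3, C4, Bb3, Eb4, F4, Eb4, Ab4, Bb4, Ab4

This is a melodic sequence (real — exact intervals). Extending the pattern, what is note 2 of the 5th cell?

Ab5

With 3-note cells, note 2 of each statement runs C4, F4, Bb4.
Extending up a 4th: Eb5 → Ab5.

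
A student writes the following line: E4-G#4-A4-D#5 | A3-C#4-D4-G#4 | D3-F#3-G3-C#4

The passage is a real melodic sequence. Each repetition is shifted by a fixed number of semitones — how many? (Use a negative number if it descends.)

-7

The 4-note cells begin on E4, A3, D3 — each down a 5th from the last.
Counting half-steps from E4 to A3: -7.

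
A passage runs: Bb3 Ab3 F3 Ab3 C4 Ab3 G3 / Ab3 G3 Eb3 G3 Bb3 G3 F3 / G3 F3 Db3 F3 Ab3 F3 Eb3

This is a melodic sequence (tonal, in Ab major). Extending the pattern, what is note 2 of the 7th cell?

Bb2

Grouping in 7s, the 2nd note of each cell is Ab3, G3, F3.
Extending down a 2nd: Eb3 → Db3 → C3 → Bb2.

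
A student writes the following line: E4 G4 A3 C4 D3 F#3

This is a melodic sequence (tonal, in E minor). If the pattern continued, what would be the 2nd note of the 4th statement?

Grouping in 2s, the 2nd note of each cell is G4, C4, F#3.
One more down a 5th gives B2.

B2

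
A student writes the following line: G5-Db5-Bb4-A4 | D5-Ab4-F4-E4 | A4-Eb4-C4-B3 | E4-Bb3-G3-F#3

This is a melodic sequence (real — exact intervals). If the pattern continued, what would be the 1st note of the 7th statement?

C#3

Grouping in 4s, the 1st note of each cell is G5, D5, A4, E4.
Carrying that down a 4th forward: B3 → F#3 → C#3.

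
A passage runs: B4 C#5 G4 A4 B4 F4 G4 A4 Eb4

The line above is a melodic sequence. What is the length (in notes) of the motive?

There are 9 notes; a 3-note unit gives 3 cells:
B4 C#5 G4 | A4 B4 F4 | G4 A4 Eb4
Every group is a transposition down a 2nd of the one before; no shorter unit works.

3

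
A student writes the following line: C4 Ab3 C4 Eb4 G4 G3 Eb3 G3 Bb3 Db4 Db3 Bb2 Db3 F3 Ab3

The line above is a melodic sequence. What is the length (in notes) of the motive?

15 notes total. Splitting into 3 groups of 5:
C4 Ab3 C4 Eb4 G4 | G3 Eb3 G3 Bb3 Db4 | Db3 Bb2 Db3 F3 Ab3
Each cell is the previous one down a 4th — so the unit is 5 notes.

5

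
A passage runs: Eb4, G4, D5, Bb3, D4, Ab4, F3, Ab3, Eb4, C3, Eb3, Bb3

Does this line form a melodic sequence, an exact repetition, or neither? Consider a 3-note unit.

sequence

Each 3-note cell is the previous one transposed down a 4th.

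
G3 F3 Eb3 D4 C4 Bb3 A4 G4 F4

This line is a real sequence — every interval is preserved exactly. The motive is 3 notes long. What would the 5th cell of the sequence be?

Taking 3-note groups, the heads are G3, D4, A4: the pattern moves up a 5th.
Extending up a 5th: E5 → B5.
So cell 5 is B5 A5 G5.

B5 A5 G5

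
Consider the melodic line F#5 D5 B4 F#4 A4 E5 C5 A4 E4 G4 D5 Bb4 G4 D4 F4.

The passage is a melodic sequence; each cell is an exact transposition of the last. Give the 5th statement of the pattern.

Taking 5-note groups, the heads are F#5, E5, D5: the pattern moves down a 2nd.
Extending down a 2nd: C5 → Bb4.
From Bb4 the exact shape gives Bb4 Gb4 Eb4 Bb3 Db4.

Bb4 Gb4 Eb4 Bb3 Db4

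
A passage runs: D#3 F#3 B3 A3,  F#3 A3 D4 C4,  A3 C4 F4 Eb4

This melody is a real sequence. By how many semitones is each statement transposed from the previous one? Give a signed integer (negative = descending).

3

With a 4-note motive the entries are D#3, F#3, A3, each up a 3rd from the previous.
D#3 to F#3 spans +3 semitones.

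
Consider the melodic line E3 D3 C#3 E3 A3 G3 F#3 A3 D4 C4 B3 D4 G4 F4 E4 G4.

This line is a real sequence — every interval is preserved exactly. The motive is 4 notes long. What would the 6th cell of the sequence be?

F5 Eb5 D5 F5

The 4-note cells begin on E3, A3, D4, G4 — each up a 4th from the last.
Carrying on: C5 → F5.
Statement 6 starts on F5 and keeps the same exact contour: F5 Eb5 D5 F5.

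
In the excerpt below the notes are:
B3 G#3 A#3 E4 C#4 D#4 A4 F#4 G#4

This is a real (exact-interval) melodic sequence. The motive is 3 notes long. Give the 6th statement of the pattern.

The 3-note cells begin on B3, E4, A4 — each up a 4th from the last.
Continuing the starts: D5 → G5 → C6.
So cell 6 is C6 A5 B5.

C6 A5 B5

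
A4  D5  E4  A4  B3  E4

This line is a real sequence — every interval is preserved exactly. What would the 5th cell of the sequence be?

Unit = 2 notes; the statements start on A4, E4, B3, moving down a 4th each time.
Carrying on: F#3 → C#3.
From C#3 the exact shape gives C#3 F#3.

C#3 F#3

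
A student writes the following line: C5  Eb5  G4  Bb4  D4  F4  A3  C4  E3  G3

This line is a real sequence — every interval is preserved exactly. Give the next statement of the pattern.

The 2-note cells begin on C5, G4, D4, A3, E3 — each down a 4th from the last.
So cell 6 is B2 D3.

B2 D3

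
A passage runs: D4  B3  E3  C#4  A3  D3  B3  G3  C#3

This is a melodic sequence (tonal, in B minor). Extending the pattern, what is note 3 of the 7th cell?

With 3-note cells, note 3 of each statement runs E3, D3, C#3.
Carrying that down a 2nd forward: B2 → A2 → G2 → F#2.

F#2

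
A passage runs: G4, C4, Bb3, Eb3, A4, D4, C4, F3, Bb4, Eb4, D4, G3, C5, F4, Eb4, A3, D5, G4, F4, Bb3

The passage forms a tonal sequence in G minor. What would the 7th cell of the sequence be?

The 4-note cells begin on G4, A4, Bb4, C5, D5 — each up a 2nd from the last.
Extending up a 2nd: Eb5 → F5.
So cell 7 is F5 Bb4 A4 D4.

F5 Bb4 A4 D4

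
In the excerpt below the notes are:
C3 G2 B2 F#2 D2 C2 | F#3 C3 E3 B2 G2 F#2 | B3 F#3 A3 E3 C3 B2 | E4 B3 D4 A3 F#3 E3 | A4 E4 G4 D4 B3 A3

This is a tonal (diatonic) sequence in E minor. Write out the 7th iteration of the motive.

Unit = 6 notes; the statements start on C3, F#3, B3, E4, A4, moving up a 4th each time.
Carrying on: D5 → G5.
So cell 7 is G5 D5 F#5 C5 A4 G4.

G5 D5 F#5 C5 A4 G4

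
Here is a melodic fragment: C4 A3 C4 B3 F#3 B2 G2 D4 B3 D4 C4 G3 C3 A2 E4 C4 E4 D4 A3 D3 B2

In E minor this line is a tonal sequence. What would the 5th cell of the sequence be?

With a 7-note motive the entries are C4, D4, E4, each up a 2nd from the previous.
Carrying on: F#4 → G4.
From G4 the diatonic shape gives G4 E4 G4 F#4 C4 F#3 D3.

G4 E4 G4 F#4 C4 F#3 D3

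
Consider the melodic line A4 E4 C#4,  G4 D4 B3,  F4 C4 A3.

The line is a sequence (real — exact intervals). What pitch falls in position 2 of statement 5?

Ab3

The unit is 3 notes. Position-2 pitches of the 3 shown cells: E4, D4, C4.
Carrying that down a 2nd forward: Bb3 → Ab3.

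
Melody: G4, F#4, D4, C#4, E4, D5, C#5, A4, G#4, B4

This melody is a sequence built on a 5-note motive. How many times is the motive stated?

10 notes in groups of 5 gives 10/5 = 2 statements.
Starts: G4, D5 — each up a 5th.

2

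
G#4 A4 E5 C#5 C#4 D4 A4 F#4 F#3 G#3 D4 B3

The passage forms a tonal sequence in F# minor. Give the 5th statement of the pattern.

E2 F#2 C#3 A2

With a 4-note motive the entries are G#4, C#4, F#3, each down a 5th from the previous.
Continuing the starts: B2 → E2.
Statement 5 starts on E2 and keeps the same diatonic contour: E2 F#2 C#3 A2.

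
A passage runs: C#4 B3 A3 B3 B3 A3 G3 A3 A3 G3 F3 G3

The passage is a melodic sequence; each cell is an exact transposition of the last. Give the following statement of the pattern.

Unit = 4 notes; the statements start on C#4, B3, A3, moving down a 2nd each time.
From G3 the exact shape gives G3 F3 Eb3 F3.

G3 F3 Eb3 F3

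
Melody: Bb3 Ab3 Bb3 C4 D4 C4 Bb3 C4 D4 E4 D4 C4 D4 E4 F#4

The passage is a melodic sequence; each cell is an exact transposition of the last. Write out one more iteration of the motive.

E4 D4 E4 F#4 G#4

Unit = 5 notes; the statements start on Bb3, C4, D4, moving up a 2nd each time.
So cell 4 is E4 D4 E4 F#4 G#4.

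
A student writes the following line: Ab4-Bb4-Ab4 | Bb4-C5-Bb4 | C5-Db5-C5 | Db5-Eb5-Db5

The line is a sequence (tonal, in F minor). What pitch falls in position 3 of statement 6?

F5

The unit is 3 notes. Position-3 pitches of the 4 shown cells: Ab4, Bb4, C5, Db5.
Each moves up a 2nd. Continuing: Eb5 → F5.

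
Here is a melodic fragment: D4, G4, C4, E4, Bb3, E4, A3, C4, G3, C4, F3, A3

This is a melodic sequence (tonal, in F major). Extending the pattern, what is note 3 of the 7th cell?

E2

The unit is 4 notes. Position-3 pitches of the 3 shown cells: C4, A3, F3.
Each moves down a 3rd. Continuing: D3 → Bb2 → G2 → E2.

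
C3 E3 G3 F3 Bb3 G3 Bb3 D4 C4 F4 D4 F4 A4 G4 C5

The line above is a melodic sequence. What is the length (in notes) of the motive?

5

15 notes total. Splitting into 3 groups of 5:
C3 E3 G3 F3 Bb3 | G3 Bb3 D4 C4 F4 | D4 F4 A4 G4 C5
Each cell is the previous one up a 5th — so the unit is 5 notes.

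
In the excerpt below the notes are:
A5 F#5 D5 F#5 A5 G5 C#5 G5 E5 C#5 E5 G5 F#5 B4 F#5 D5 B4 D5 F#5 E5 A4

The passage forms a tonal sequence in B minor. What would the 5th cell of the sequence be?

Taking 7-note groups, the heads are A5, G5, F#5: the pattern moves down a 2nd.
Carrying on: E5 → D5.
From D5 the diatonic shape gives D5 B4 G4 B4 D5 C#5 F#4.

D5 B4 G4 B4 D5 C#5 F#4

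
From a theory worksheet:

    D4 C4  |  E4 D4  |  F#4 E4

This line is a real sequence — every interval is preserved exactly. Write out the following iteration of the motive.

G#4 F#4

Unit = 2 notes; the statements start on D4, E4, F#4, moving up a 2nd each time.
From G#4 the exact shape gives G#4 F#4.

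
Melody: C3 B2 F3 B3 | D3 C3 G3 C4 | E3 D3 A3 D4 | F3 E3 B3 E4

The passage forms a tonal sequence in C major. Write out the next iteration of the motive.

G3 F3 C4 F4

Taking 4-note groups, the heads are C3, D3, E3, F3: the pattern moves up a 2nd.
Statement 5 starts on G3 and keeps the same diatonic contour: G3 F3 C4 F4.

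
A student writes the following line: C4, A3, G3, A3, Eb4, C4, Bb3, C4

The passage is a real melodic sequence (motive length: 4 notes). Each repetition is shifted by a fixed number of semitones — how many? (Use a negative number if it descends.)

3

Taking 4-note groups, the heads are C4, Eb4: the pattern moves up a 3rd.
C4→Eb4 is 63 − 60 = 3 semitones.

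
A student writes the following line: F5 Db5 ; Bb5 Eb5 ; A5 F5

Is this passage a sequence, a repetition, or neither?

Note 1 of cell 2 is Bb5; if this were a sequence it would be G5. No unit length gives a consistent transposition pattern.

neither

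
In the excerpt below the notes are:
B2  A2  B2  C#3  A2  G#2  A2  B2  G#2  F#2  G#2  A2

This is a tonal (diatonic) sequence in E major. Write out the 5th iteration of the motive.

Unit = 4 notes; the statements start on B2, A2, G#2, moving down a 2nd each time.
Continuing the starts: F#2 → E2.
From E2 the diatonic shape gives E2 D#2 E2 F#2.

E2 D#2 E2 F#2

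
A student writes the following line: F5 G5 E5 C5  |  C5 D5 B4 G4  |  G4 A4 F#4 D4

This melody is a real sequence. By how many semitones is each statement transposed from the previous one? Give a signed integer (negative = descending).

Taking 4-note groups, the heads are F5, C5, G4: the pattern moves down a 4th.
Counting half-steps from F5 to C5: -5.

-5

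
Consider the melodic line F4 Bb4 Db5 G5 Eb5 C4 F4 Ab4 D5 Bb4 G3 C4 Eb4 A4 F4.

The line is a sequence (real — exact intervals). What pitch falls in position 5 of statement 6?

With 5-note cells, note 5 of each statement runs Eb5, Bb4, F4.
Extending down a 4th: C4 → G3 → D3.

D3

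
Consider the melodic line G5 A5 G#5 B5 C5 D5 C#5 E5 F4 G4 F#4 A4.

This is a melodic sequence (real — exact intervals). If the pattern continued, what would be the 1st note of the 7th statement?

With 4-note cells, note 1 of each statement runs G5, C5, F4.
Each moves down a 5th. Continuing: Bb3 → Eb3 → Ab2 → Db2.

Db2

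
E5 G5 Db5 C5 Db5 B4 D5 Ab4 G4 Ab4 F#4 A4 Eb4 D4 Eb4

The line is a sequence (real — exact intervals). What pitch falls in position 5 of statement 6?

C3

Grouping in 5s, the 5th note of each cell is Db5, Ab4, Eb4.
Each moves down a 4th. Continuing: Bb3 → F3 → C3.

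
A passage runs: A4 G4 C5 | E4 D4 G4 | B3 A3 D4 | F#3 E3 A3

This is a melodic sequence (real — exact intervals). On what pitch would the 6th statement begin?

With a 3-note motive the entries are A4, E4, B3, F#3, each down a 4th from the previous.
Extending the heads down a 4th: C#3 → G#2.

G#2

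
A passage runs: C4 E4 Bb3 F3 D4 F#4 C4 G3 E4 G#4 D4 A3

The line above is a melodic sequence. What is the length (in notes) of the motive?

4

Try groups of 4 (3 cells in 12 notes):
C4 E4 Bb3 F3 | D4 F#4 C4 G3 | E4 G#4 D4 A3
That's a consistent up a 2nd shift per cell, and no other grouping gives one.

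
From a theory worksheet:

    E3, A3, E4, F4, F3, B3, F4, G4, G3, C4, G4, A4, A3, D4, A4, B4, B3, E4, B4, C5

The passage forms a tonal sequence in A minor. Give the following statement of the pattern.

With a 4-note motive the entries are E3, F3, G3, A3, B3, each up a 2nd from the previous.
From C4 the diatonic shape gives C4 F4 C5 D5.

C4 F4 C5 D5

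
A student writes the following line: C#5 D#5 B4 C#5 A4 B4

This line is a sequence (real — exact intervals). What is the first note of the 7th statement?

Db4

Unit = 2 notes; the statements start on C#5, B4, A4, moving down a 2nd each time.
Continuing: G4 → F4 → Eb4 → Db4. Statement 7 starts on Db4.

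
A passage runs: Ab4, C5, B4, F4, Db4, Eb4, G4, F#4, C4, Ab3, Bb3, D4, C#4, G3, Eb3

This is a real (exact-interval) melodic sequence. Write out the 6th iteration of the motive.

The 5-note cells begin on Ab4, Eb4, Bb3 — each down a 4th from the last.
Extending down a 4th: F3 → C3 → G2.
So cell 6 is G2 B2 A#2 E2 C2.

G2 B2 A#2 E2 C2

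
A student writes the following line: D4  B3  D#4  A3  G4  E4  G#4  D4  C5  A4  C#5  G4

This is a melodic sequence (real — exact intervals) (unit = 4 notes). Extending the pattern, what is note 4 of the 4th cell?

The unit is 4 notes. Position-4 pitches of the 3 shown cells: A3, D4, G4.
One more up a 4th gives C5.

C5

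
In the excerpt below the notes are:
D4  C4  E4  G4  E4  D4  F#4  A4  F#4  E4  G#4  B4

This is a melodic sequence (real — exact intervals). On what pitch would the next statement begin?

G#4

Taking 4-note groups, the heads are D4, E4, F#4: the pattern moves up a 2nd.
The next head, up a 2nd from F#4, is G#4.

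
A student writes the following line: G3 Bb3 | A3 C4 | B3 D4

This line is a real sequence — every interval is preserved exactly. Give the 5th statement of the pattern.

D#4 F#4

Unit = 2 notes; the statements start on G3, A3, B3, moving up a 2nd each time.
Continuing the starts: C#4 → D#4.
So cell 5 is D#4 F#4.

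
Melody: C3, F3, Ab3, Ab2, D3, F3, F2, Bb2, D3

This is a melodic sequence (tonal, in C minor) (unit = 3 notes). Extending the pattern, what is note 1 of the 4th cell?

With 3-note cells, note 1 of each statement runs C3, Ab2, F2.
From F2, down a 3rd gives D2.

D2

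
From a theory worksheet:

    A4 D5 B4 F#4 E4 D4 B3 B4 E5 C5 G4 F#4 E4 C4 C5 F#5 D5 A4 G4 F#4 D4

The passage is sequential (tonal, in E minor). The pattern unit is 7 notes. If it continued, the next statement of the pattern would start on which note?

Unit = 7 notes; the statements start on A4, B4, C5, moving up a 2nd each time.
One more step up a 2nd gives D5.

D5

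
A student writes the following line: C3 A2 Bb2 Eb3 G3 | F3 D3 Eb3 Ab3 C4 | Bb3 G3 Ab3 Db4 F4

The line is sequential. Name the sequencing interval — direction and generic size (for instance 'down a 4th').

up a 4th

The 5-note cells begin on C3, F3, Bb3 — each up a 4th from the last.
C3 to F3 is up a 4th.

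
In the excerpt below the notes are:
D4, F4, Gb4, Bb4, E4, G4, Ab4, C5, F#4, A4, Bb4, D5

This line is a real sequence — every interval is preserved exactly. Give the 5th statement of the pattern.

The 4-note cells begin on D4, E4, F#4 — each up a 2nd from the last.
Extending up a 2nd: G#4 → A#4.
From A#4 the exact shape gives A#4 C#5 D5 F#5.

A#4 C#5 D5 F#5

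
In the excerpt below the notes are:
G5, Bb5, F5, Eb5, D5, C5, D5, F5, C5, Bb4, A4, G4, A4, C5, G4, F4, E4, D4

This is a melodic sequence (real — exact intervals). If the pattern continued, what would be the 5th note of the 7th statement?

G#2

With 6-note cells, note 5 of each statement runs D5, A4, E4.
Carrying that down a 4th forward: B3 → F#3 → C#3 → G#2.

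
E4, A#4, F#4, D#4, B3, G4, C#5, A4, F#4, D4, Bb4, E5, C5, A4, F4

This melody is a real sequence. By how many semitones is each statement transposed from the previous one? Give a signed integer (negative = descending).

3

The 5-note cells begin on E4, G4, Bb4 — each up a 3rd from the last.
E4→G4 is 67 − 64 = 3 semitones.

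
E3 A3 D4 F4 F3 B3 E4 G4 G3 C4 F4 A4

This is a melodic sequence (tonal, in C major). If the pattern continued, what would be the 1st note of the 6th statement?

C4

Grouping in 4s, the 1st note of each cell is E3, F3, G3.
Extending up a 2nd: A3 → B3 → C4.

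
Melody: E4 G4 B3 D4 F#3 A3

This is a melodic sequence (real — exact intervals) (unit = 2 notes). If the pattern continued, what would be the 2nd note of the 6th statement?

With 2-note cells, note 2 of each statement runs G4, D4, A3.
Carrying that down a 4th forward: E3 → B2 → F#2.

F#2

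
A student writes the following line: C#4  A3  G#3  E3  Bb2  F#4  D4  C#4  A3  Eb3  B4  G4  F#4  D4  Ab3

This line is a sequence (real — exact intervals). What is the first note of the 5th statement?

A5

Unit = 5 notes; the statements start on C#4, F#4, B4, moving up a 4th each time.
Continuing: E5 → A5. Statement 5 starts on A5.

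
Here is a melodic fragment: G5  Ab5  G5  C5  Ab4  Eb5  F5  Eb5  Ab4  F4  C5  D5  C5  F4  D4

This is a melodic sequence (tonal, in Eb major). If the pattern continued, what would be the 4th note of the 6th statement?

With 5-note cells, note 4 of each statement runs C5, Ab4, F4.
Each moves down a 3rd. Continuing: D4 → Bb3 → G3.

G3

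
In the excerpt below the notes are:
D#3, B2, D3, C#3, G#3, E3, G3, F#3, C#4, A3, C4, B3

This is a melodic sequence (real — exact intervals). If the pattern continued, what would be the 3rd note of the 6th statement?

The unit is 4 notes. Position-3 pitches of the 3 shown cells: D3, G3, C4.
Extending up a 4th: F4 → Bb4 → Eb5.

Eb5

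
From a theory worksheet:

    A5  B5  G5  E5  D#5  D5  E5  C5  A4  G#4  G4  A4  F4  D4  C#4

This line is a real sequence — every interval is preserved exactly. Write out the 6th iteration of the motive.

Bb2 C3 Ab2 F2 E2

Unit = 5 notes; the statements start on A5, D5, G4, moving down a 5th each time.
Extending down a 5th: C4 → F3 → Bb2.
Statement 6 starts on Bb2 and keeps the same exact contour: Bb2 C3 Ab2 F2 E2.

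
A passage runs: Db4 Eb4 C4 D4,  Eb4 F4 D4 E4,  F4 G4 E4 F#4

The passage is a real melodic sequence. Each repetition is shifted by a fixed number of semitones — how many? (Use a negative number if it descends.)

2

Unit = 4 notes; the statements start on Db4, Eb4, F4, moving up a 2nd each time.
Db4 to Eb4 spans +2 semitones.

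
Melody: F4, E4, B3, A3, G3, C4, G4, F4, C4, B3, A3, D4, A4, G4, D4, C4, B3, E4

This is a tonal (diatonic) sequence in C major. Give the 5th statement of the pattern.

C5 B4 F4 E4 D4 G4

Taking 6-note groups, the heads are F4, G4, A4: the pattern moves up a 2nd.
Carrying on: B4 → C5.
Statement 5 starts on C5 and keeps the same diatonic contour: C5 B4 F4 E4 D4 G4.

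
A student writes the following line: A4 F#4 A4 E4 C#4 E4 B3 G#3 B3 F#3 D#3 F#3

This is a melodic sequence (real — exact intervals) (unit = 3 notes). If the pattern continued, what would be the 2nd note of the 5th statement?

A#2

The unit is 3 notes. Position-2 pitches of the 4 shown cells: F#4, C#4, G#3, D#3.
From D#3, down a 4th gives A#2.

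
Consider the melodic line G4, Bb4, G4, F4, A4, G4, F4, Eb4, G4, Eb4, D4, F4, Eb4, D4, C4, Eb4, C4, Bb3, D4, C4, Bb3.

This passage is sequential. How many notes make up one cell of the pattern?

Try groups of 7 (3 cells in 21 notes):
G4 Bb4 G4 F4 A4 G4 F4 | Eb4 G4 Eb4 D4 F4 Eb4 D4 | C4 Eb4 C4 Bb3 D4 C4 Bb3
That's a consistent down a 3rd shift per cell, and no other grouping gives one.

7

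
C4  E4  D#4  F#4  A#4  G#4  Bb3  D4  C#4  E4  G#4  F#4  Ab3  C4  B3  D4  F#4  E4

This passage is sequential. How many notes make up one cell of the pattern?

There are 18 notes; a 6-note unit gives 3 cells:
C4 E4 D#4 F#4 A#4 G#4 | Bb3 D4 C#4 E4 G#4 F#4 | Ab3 C4 B3 D4 F#4 E4
Each cell is the previous one down a 2nd — so the unit is 6 notes.

6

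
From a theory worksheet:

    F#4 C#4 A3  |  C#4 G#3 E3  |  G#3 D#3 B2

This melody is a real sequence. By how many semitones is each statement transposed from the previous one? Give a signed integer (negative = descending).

-5

Unit = 3 notes; the statements start on F#4, C#4, G#3, moving down a 4th each time.
F#4 to C#4 spans -5 semitones.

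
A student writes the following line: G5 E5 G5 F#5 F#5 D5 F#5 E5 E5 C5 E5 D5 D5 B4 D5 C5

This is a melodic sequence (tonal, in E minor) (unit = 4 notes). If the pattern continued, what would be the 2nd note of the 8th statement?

The unit is 4 notes. Position-2 pitches of the 4 shown cells: E5, D5, C5, B4.
Extending down a 2nd: A4 → G4 → F#4 → E4.

E4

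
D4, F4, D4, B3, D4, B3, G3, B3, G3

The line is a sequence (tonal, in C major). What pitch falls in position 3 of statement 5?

Grouping in 3s, the 3rd note of each cell is D4, B3, G3.
Extending down a 3rd: E3 → C3.

C3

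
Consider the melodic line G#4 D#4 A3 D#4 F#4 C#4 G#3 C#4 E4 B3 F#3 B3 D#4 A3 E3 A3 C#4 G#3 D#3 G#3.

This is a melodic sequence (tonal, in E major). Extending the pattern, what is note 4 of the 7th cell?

E3

Grouping in 4s, the 4th note of each cell is D#4, C#4, B3, A3, G#3.
Each moves down a 2nd. Continuing: F#3 → E3.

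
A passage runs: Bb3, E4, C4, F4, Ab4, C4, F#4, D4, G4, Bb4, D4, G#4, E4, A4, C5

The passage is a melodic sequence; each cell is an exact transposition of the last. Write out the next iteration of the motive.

Taking 5-note groups, the heads are Bb3, C4, D4: the pattern moves up a 2nd.
From E4 the exact shape gives E4 A#4 F#4 B4 D5.

E4 A#4 F#4 B4 D5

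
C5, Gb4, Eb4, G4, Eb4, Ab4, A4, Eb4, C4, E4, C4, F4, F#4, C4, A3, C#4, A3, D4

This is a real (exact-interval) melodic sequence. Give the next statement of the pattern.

D#4 A3 F#3 A#3 F#3 B3

Unit = 6 notes; the statements start on C5, A4, F#4, moving down a 3rd each time.
So cell 4 is D#4 A3 F#3 A#3 F#3 B3.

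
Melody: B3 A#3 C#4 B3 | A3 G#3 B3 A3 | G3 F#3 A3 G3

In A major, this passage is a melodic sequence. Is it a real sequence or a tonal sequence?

Each cell has the same semitone pattern (-1, 3, -2) — intervals are preserved exactly.
And A#3 lies outside A major, so the sequence is real rather than tonal.

real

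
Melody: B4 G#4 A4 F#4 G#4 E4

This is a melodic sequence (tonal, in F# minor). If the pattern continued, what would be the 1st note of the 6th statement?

The unit is 2 notes. Position-1 pitches of the 3 shown cells: B4, A4, G#4.
Carrying that down a 2nd forward: F#4 → E4 → D4.

D4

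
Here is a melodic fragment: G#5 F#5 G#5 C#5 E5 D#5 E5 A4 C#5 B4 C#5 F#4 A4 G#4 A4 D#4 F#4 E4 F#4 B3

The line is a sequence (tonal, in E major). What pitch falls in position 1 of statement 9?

With 4-note cells, note 1 of each statement runs G#5, E5, C#5, A4, F#4.
Extending down a 3rd: D#4 → B3 → G#3 → E3.

E3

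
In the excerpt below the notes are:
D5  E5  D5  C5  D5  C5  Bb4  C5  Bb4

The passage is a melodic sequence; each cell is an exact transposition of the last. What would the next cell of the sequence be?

Ab4 Bb4 Ab4

Taking 3-note groups, the heads are D5, C5, Bb4: the pattern moves down a 2nd.
Statement 4 starts on Ab4 and keeps the same exact contour: Ab4 Bb4 Ab4.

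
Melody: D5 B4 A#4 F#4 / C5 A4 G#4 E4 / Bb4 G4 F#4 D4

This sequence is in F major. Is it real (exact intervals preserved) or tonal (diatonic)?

real

Each cell has the same semitone pattern (-3, -1, -4) — intervals are preserved exactly.
And B4 lies outside F major, so the sequence is real rather than tonal.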